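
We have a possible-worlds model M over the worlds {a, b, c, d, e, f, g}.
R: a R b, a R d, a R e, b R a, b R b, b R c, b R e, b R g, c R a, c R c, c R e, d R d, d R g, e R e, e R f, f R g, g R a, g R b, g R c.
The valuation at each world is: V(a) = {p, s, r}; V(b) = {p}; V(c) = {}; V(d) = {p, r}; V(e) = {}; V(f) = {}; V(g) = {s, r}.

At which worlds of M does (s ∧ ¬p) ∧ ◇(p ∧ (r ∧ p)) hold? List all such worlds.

g

Let φ = (s ∧ ¬p) ∧ ◇(p ∧ (r ∧ p)). Evaluate φ at each world:
  a (successors {b, d, e}): φ is false.
  b (successors {a, b, c, e, g}): φ is false.
  c (successors {a, c, e}): φ is false.
  d (successors {d, g}): φ is false.
  e (successors {e, f}): φ is false.
  f (successors {g}): φ is false.
  g (successors {a, b, c}): φ is true.
For instance, at a:
  At a: s ∧ ¬p is false, ◇(p ∧ (r ∧ p)) is true, so (s ∧ ¬p) ∧ ◇(p ∧ (r ∧ p)) is false.
    At a: ◇(p ∧ (r ∧ p)) requires p ∧ (r ∧ p) at some successor in {b, d, e}.
      p ∧ (r ∧ p) holds at d, so ◇(p ∧ (r ∧ p)) is true at a.
Satisfying worlds: {g}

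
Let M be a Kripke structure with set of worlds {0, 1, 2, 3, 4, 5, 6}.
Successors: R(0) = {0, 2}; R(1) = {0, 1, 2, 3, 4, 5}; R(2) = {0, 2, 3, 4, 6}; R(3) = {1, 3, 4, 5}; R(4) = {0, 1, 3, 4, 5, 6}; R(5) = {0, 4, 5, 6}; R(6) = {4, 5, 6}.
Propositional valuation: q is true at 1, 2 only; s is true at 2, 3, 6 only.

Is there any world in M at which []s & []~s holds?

No

Recall that []ψ holds at a world iff ψ holds at every accessible world, and <>ψ holds iff ψ holds at some accessible world.
Let φ = []s & []~s. Evaluate φ at each world:
  0 (successors {0, 2}): φ is false.
  1 (successors {0, 1, 2, 3, 4, 5}): φ is false.
  2 (successors {0, 2, 3, 4, 6}): φ is false.
  3 (successors {1, 3, 4, 5}): φ is false.
  4 (successors {0, 1, 3, 4, 5, 6}): φ is false.
  5 (successors {0, 4, 5, 6}): φ is false.
  6 (successors {4, 5, 6}): φ is false.
For instance, at 6:
  At 6: []s is false, []~s is false, so []s & []~s is false.
    At 6: []s requires s at every successor {4, 5, 6}.
      s fails at 4, so []s is false at 6.
    At 6: []~s requires ~s at every successor {4, 5, 6}.
      ~s fails at 6, so []~s is false at 6.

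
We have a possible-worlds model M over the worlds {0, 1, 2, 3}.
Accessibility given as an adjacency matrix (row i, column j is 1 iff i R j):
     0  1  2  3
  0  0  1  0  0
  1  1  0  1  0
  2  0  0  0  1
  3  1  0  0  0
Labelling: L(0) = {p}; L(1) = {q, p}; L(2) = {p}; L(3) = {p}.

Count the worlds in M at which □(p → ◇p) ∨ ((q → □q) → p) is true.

Let φ = □(p → ◇p) ∨ ((q → □q) → p). Evaluate φ at each world:
  0 (successors {1}): φ is true.
  1 (successors {0, 2}): φ is true.
  2 (successors {3}): φ is true.
  3 (successors {0}): φ is true.
For instance, at 2:
  At 2: □(p → ◇p) is true, (q → □q) → p is true, so □(p → ◇p) ∨ ((q → □q) → p) is true.
    At 2: □(p → ◇p) requires p → ◇p at every successor {3}.
      At 3: p → ◇p is true.
    So □(p → ◇p) is true at 2.
    At 2: q → □q is true, p is true, so (q → □q) → p is true.
      At 2: q is false, □q is false, so q → □q is true.
Satisfying worlds: {0, 1, 2, 3}

4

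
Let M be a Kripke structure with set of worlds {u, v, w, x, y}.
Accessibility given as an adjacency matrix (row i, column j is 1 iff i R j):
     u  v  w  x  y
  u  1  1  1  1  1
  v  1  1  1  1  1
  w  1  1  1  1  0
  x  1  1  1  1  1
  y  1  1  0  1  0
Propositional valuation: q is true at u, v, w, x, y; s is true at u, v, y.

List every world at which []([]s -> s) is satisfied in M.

u, v, w, x, y

Let φ = []([]s -> s). Evaluate φ at each world:
  u (successors {u, v, w, x, y}): φ is true.
  v (successors {u, v, w, x, y}): φ is true.
  w (successors {u, v, w, x}): φ is true.
  x (successors {u, v, w, x, y}): φ is true.
  y (successors {u, v, x}): φ is true.
For instance, at u:
  At u: []([]s -> s) requires []s -> s at every successor {u, v, w, x, y}.
    At u: []s -> s is true.
    At v: []s -> s is true.
    At w: []s -> s is true.
    At x: []s -> s is true.
    At y: []s -> s is true.
  So []([]s -> s) is true at u.
Satisfying worlds: {u, v, w, x, y}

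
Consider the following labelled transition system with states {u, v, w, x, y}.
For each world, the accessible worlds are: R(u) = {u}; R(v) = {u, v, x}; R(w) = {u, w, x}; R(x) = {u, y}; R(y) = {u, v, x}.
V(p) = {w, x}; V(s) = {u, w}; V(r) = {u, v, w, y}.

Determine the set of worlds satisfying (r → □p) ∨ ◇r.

u, v, w, x, y

Let φ = (r → □p) ∨ ◇r. Evaluate φ at each world:
  u (successors {u}): φ is true.
  v (successors {u, v, x}): φ is true.
  w (successors {u, w, x}): φ is true.
  x (successors {u, y}): φ is true.
  y (successors {u, v, x}): φ is true.
For instance, at x:
  At x: r → □p is true, ◇r is true, so (r → □p) ∨ ◇r is true.
    At x: r is false, □p is false, so r → □p is true.
      At x: □p requires p at every successor {u, y}.
        p fails at u, so □p is false at x.
    At x: ◇r requires r at some successor in {u, y}.
      r holds at u, so ◇r is true at x.
Satisfying worlds: {u, v, w, x, y}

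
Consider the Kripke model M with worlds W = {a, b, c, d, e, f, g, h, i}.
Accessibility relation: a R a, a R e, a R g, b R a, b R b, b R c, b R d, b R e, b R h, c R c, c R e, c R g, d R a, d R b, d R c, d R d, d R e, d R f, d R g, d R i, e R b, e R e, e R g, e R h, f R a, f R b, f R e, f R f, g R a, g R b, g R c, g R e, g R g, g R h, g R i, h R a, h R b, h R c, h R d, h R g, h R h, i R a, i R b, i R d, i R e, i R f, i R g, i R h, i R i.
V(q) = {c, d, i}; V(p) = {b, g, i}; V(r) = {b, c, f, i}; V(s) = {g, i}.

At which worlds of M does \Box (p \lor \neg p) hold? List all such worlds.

a, b, c, d, e, f, g, h, i

Let φ = \Box (p \lor \neg p). Evaluate φ at each world:
  a (successors {a, e, g}): φ is true.
  b (successors {a, b, c, d, e, h}): φ is true.
  c (successors {c, e, g}): φ is true.
  d (successors {a, b, c, d, e, f, g, i}): φ is true.
  e (successors {b, e, g, h}): φ is true.
  f (successors {a, b, e, f}): φ is true.
  g (successors {a, b, c, e, g, h, i}): φ is true.
  h (successors {a, b, c, d, g, h}): φ is true.
  i (successors {a, b, d, e, f, g, h, i}): φ is true.
For instance, at b:
  At b: \Box (p \lor \neg p) requires p \lor \neg p at every successor {a, b, c, d, e, h}.
    At a: p \lor \neg p is true.
    At b: p \lor \neg p is true.
    At c: p \lor \neg p is true.
    At d: p \lor \neg p is true.
    At e: p \lor \neg p is true.
    At h: p \lor \neg p is true.
  So \Box (p \lor \neg p) is true at b.
Satisfying worlds: {a, b, c, d, e, f, g, h, i}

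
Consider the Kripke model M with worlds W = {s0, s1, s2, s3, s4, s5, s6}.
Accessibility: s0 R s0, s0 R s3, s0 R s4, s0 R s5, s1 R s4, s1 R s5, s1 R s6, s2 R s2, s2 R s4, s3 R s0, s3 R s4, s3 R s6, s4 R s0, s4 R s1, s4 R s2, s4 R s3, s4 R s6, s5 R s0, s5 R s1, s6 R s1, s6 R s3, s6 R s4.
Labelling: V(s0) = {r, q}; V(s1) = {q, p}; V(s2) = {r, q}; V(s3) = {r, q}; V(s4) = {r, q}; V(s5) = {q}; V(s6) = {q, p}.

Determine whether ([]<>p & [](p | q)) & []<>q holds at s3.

At s3: []<>p & [](p | q) is false, []<>q is true, so ([]<>p & [](p | q)) & []<>q is false.
  At s3: []<>p is false, [](p | q) is true, so []<>p & [](p | q) is false.
    At s3: []<>p requires <>p at every successor {s0, s4, s6}.
      <>p fails at s0, so []<>p is false at s3.
    At s3: [](p | q) requires p | q at every successor {s0, s4, s6}.
      At s0: p | q is true.
      At s4: p | q is true.
      At s6: p | q is true.
    So [](p | q) is true at s3.
  At s3: []<>q requires <>q at every successor {s0, s4, s6}.
      At s0: <>q requires q at some successor in {s0, s3, s4, s5}.
        q holds at s0, so <>q is true at s0.
      At s4: <>q requires q at some successor in {s0, s1, s2, s3, s6}.
        q holds at s0, so <>q is true at s4.
      At s6: <>q requires q at some successor in {s1, s3, s4}.
        q holds at s1, so <>q is true at s6.
  So []<>q is true at s3.

No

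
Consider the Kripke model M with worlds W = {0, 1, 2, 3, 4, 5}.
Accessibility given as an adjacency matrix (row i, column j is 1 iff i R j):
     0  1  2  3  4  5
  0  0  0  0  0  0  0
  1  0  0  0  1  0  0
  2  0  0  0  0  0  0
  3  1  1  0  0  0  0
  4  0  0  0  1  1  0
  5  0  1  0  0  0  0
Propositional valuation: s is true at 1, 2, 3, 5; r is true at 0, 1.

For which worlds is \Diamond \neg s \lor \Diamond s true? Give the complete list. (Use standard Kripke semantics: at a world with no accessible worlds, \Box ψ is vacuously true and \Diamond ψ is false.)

1, 3, 4, 5

Recall that \Diamond ψ holds at a world iff ψ holds at some accessible world.
Let φ = \Diamond \neg s \lor \Diamond s. Evaluate φ at each world:
  0 (successors ∅): φ is false.
  1 (successors {3}): φ is true.
  2 (successors ∅): φ is false.
  3 (successors {0, 1}): φ is true.
  4 (successors {3, 4}): φ is true.
  5 (successors {1}): φ is true.
For instance, at 1:
  At 1: \Diamond \neg s is false, \Diamond s is true, so \Diamond \neg s \lor \Diamond s is true.
    At 1: \Diamond \neg s requires \neg s at some successor in {3}.
      At 3: \neg s is false.
    So \Diamond \neg s is false at 1.
    At 1: \Diamond s requires s at some successor in {3}.
      s holds at 3, so \Diamond s is true at 1.
Satisfying worlds: {1, 3, 4, 5}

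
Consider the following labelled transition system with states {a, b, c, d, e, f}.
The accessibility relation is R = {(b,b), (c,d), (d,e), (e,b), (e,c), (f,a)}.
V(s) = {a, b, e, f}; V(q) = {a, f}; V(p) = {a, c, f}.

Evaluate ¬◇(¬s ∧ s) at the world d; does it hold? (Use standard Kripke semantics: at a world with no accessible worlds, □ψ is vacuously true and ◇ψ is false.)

At d: ◇(¬s ∧ s) is false, so ¬◇(¬s ∧ s) is true.
  At d: ◇(¬s ∧ s) requires ¬s ∧ s at some successor in {e}.
    At e: ¬s ∧ s is false.
  So ◇(¬s ∧ s) is false at d.

Yes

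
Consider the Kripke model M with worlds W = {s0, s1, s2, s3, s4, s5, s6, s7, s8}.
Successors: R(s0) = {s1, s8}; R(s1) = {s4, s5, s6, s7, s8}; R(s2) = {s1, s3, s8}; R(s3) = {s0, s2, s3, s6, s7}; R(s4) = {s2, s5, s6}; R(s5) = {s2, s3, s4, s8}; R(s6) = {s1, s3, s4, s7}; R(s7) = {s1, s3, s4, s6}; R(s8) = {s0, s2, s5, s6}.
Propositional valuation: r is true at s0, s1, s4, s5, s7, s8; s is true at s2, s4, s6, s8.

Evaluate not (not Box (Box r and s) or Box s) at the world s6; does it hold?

At s6: not Box (Box r and s) or Box s is true, so not (not Box (Box r and s) or Box s) is false.
  At s6: not Box (Box r and s) is true, Box s is false, so not Box (Box r and s) or Box s is true.
    At s6: Box (Box r and s) is false, so not Box (Box r and s) is true.
      At s6: Box (Box r and s) requires Box r and s at every successor {s1, s3, s4, s7}.
        Box r and s fails at s1, so Box (Box r and s) is false at s6.
    At s6: Box s requires s at every successor {s1, s3, s4, s7}.
      s fails at s1, so Box s is false at s6.

No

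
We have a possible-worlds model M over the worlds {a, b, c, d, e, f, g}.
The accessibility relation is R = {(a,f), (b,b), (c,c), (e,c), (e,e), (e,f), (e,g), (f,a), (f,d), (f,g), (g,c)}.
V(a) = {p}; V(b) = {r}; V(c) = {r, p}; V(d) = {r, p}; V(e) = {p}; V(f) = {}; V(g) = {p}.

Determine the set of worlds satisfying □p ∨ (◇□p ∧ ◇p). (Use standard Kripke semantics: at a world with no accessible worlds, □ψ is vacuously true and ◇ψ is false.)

c, d, e, f, g

Let φ = □p ∨ (◇□p ∧ ◇p). Evaluate φ at each world:
  a (successors {f}): φ is false.
  b (successors {b}): φ is false.
  c (successors {c}): φ is true.
  d (successors ∅): φ is true.
  e (successors {c, e, f, g}): φ is true.
  f (successors {a, d, g}): φ is true.
  g (successors {c}): φ is true.
For instance, at a:
  At a: □p is false, ◇□p ∧ ◇p is false, so □p ∨ (◇□p ∧ ◇p) is false.
    At a: □p requires p at every successor {f}.
      p fails at f, so □p is false at a.
    At a: ◇□p is true, ◇p is false, so ◇□p ∧ ◇p is false.
      At a: ◇□p requires □p at some successor in {f}.
        □p holds at f, so ◇□p is true at a.
      At a: ◇p requires p at some successor in {f}.
        At f: p is false.
      So ◇p is false at a.
Satisfying worlds: {c, d, e, f, g}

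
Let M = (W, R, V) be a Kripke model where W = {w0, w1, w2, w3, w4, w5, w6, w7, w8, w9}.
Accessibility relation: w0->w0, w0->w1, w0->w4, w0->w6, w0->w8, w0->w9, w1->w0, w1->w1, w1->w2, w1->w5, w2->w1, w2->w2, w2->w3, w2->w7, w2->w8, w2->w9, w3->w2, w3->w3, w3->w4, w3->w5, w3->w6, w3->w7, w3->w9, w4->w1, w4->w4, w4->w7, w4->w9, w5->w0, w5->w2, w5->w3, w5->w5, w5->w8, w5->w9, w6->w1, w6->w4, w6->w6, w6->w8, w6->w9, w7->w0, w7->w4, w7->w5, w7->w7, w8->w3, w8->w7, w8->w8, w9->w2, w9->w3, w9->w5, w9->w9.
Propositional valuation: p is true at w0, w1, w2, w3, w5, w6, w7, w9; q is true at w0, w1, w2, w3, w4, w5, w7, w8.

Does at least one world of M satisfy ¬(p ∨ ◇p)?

Let φ = ¬(p ∨ ◇p). Evaluate φ at each world:
  w0 (successors {w0, w1, w4, w6, w8, w9}): φ is false.
  w1 (successors {w0, w1, w2, w5}): φ is false.
  w2 (successors {w1, w2, w3, w7, w8, w9}): φ is false.
  w3 (successors {w2, w3, w4, w5, w6, w7, w9}): φ is false.
  w4 (successors {w1, w4, w7, w9}): φ is false.
  w5 (successors {w0, w2, w3, w5, w8, w9}): φ is false.
  w6 (successors {w1, w4, w6, w8, w9}): φ is false.
  w7 (successors {w0, w4, w5, w7}): φ is false.
  w8 (successors {w3, w7, w8}): φ is false.
  w9 (successors {w2, w3, w5, w9}): φ is false.
For instance, at w2:
  At w2: p ∨ ◇p is true, so ¬(p ∨ ◇p) is false.
    At w2: p is true, ◇p is true, so p ∨ ◇p is true.
      At w2: ◇p requires p at some successor in {w1, w2, w3, w7, w8, w9}.
        p holds at w1, so ◇p is true at w2.

No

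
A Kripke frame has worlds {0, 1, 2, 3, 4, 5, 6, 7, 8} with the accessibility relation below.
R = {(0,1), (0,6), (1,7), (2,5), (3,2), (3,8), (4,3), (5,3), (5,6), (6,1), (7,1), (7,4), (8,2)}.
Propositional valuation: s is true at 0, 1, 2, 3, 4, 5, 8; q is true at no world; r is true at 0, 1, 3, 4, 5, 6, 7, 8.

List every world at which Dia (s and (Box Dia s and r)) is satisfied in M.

0, 2, 3, 4, 5, 6, 7

Let φ = Dia (s and (Box Dia s and r)). Evaluate φ at each world:
  0 (successors {1, 6}): φ is true.
  1 (successors {7}): φ is false.
  2 (successors {5}): φ is true.
  3 (successors {2, 8}): φ is true.
  4 (successors {3}): φ is true.
  5 (successors {3, 6}): φ is true.
  6 (successors {1}): φ is true.
  7 (successors {1, 4}): φ is true.
  8 (successors {2}): φ is false.
For instance, at 1:
  At 1: Dia (s and (Box Dia s and r)) requires s and (Box Dia s and r) at some successor in {7}.
    At 7: s and (Box Dia s and r) is false.
  So Dia (s and (Box Dia s and r)) is false at 1.
Satisfying worlds: {0, 2, 3, 4, 5, 6, 7}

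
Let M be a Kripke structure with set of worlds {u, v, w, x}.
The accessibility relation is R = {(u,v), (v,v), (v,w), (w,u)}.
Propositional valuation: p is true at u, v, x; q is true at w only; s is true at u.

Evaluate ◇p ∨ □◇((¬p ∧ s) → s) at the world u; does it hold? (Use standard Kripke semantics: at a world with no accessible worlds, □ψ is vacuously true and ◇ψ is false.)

Yes

Recall that □ψ holds at a world iff ψ holds at every accessible world, and ◇ψ holds iff ψ holds at some accessible world.
At u: ◇p is true, □◇((¬p ∧ s) → s) is true, so ◇p ∨ □◇((¬p ∧ s) → s) is true.
  At u: ◇p requires p at some successor in {v}.
    p holds at v, so ◇p is true at u.
  At u: □◇((¬p ∧ s) → s) requires ◇((¬p ∧ s) → s) at every successor {v}.
      At v: ◇((¬p ∧ s) → s) requires (¬p ∧ s) → s at some successor in {v, w}.
        (¬p ∧ s) → s holds at v, so ◇((¬p ∧ s) → s) is true at v.
  So □◇((¬p ∧ s) → s) is true at u.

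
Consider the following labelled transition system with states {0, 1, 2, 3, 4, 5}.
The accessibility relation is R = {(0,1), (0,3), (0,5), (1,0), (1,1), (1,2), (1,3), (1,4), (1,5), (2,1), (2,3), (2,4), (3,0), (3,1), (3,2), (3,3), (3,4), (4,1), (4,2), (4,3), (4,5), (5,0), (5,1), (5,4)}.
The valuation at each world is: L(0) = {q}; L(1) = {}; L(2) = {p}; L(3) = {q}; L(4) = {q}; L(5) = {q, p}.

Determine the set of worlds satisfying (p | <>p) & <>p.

0, 1, 3, 4

Recall that <>ψ holds at a world iff ψ holds at some accessible world.
Let φ = (p | <>p) & <>p. Evaluate φ at each world:
  0 (successors {1, 3, 5}): φ is true.
  1 (successors {0, 1, 2, 3, 4, 5}): φ is true.
  2 (successors {1, 3, 4}): φ is false.
  3 (successors {0, 1, 2, 3, 4}): φ is true.
  4 (successors {1, 2, 3, 5}): φ is true.
  5 (successors {0, 1, 4}): φ is false.
For instance, at 4:
  At 4: p | <>p is true, <>p is true, so (p | <>p) & <>p is true.
    At 4: p is false, <>p is true, so p | <>p is true.
      At 4: <>p requires p at some successor in {1, 2, 3, 5}.
        p holds at 2, so <>p is true at 4.
    At 4: <>p requires p at some successor in {1, 2, 3, 5}.
      p holds at 2, so <>p is true at 4.
Satisfying worlds: {0, 1, 3, 4}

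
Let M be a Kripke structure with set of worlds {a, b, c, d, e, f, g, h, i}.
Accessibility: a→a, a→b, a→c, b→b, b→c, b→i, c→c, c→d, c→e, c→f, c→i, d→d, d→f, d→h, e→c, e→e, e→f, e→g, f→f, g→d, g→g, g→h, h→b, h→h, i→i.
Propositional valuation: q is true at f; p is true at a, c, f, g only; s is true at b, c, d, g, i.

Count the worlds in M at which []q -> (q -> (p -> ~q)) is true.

Let φ = []q -> (q -> (p -> ~q)). Evaluate φ at each world:
  a (successors {a, b, c}): φ is true.
  b (successors {b, c, i}): φ is true.
  c (successors {c, d, e, f, i}): φ is true.
  d (successors {d, f, h}): φ is true.
  e (successors {c, e, f, g}): φ is true.
  f (successors {f}): φ is false.
  g (successors {d, g, h}): φ is true.
  h (successors {b, h}): φ is true.
  i (successors {i}): φ is true.
For instance, at i:
  At i: []q is false, q -> (p -> ~q) is true, so []q -> (q -> (p -> ~q)) is true.
    At i: []q requires q at every successor {i}.
      q fails at i, so []q is false at i.
Satisfying worlds: {a, b, c, d, e, g, h, i}

8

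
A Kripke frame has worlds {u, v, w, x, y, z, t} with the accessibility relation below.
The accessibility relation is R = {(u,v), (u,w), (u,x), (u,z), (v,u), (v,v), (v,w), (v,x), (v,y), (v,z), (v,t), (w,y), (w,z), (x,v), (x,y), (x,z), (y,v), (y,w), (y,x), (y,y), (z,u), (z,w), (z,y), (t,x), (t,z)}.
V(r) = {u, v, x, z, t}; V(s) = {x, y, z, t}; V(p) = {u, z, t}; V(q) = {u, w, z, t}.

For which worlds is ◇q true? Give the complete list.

u, v, w, x, y, z, t

Let φ = ◇q. Evaluate φ at each world:
  u (successors {v, w, x, z}): φ is true.
  v (successors {u, v, w, x, y, z, t}): φ is true.
  w (successors {y, z}): φ is true.
  x (successors {v, y, z}): φ is true.
  y (successors {v, w, x, y}): φ is true.
  z (successors {u, w, y}): φ is true.
  t (successors {x, z}): φ is true.
For instance, at t:
  At t: ◇q requires q at some successor in {x, z}.
    q holds at z, so ◇q is true at t.
Satisfying worlds: {u, v, w, x, y, z, t}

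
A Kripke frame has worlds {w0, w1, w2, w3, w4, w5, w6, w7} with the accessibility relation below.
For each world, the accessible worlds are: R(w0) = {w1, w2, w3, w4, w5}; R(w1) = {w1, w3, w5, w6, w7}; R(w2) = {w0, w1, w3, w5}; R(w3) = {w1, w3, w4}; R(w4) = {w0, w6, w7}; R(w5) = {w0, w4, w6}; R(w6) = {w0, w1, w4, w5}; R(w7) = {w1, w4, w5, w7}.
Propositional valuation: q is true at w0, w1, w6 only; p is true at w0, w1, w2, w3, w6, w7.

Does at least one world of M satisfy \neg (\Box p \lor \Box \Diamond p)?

Let φ = \neg (\Box p \lor \Box \Diamond p). Evaluate φ at each world:
  w0 (successors {w1, w2, w3, w4, w5}): φ is false.
  w1 (successors {w1, w3, w5, w6, w7}): φ is false.
  w2 (successors {w0, w1, w3, w5}): φ is false.
  w3 (successors {w1, w3, w4}): φ is false.
  w4 (successors {w0, w6, w7}): φ is false.
  w5 (successors {w0, w4, w6}): φ is false.
  w6 (successors {w0, w1, w4, w5}): φ is false.
  w7 (successors {w1, w4, w5, w7}): φ is false.
For instance, at w5:
  At w5: \Box p \lor \Box \Diamond p is true, so \neg (\Box p \lor \Box \Diamond p) is false.
    At w5: \Box p is false, \Box \Diamond p is true, so \Box p \lor \Box \Diamond p is true.
      At w5: \Box p requires p at every successor {w0, w4, w6}.
        p fails at w4, so \Box p is false at w5.
      At w5: \Box \Diamond p requires \Diamond p at every successor {w0, w4, w6}.
        At w0: \Diamond p is true.
        At w4: \Diamond p is true.
        At w6: \Diamond p is true.
      So \Box \Diamond p is true at w5.

No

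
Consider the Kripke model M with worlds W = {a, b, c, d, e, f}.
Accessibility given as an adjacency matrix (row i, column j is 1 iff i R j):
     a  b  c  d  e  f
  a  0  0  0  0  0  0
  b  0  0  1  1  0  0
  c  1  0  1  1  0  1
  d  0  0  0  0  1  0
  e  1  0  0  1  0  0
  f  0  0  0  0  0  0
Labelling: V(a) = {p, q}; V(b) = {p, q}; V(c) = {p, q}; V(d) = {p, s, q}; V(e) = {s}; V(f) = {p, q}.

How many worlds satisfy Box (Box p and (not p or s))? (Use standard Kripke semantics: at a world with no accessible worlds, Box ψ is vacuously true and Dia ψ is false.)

Let φ = Box (Box p and (not p or s)). Evaluate φ at each world:
  a (successors ∅): φ is true.
  b (successors {c, d}): φ is false.
  c (successors {a, c, d, f}): φ is false.
  d (successors {e}): φ is true.
  e (successors {a, d}): φ is false.
  f (successors ∅): φ is true.
For instance, at b:
  At b: Box (Box p and (not p or s)) requires Box p and (not p or s) at every successor {c, d}.
    Box p and (not p or s) fails at c, so Box (Box p and (not p or s)) is false at b.
      At c: Box p is true, not p or s is false, so Box p and (not p or s) is false.
Satisfying worlds: {a, d, f}

3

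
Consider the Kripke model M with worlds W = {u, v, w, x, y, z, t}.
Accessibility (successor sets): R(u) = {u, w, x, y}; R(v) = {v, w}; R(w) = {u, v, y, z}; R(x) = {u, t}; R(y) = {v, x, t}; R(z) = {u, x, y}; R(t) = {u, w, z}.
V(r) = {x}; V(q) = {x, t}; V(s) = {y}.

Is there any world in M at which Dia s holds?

Let φ = Dia s. Evaluate φ at each world:
  u (successors {u, w, x, y}): φ is true.
  v (successors {v, w}): φ is false.
  w (successors {u, v, y, z}): φ is true.
  x (successors {u, t}): φ is false.
  y (successors {v, x, t}): φ is false.
  z (successors {u, x, y}): φ is true.
  t (successors {u, w, z}): φ is false.
Detail at u (witness):
  At u: Dia s requires s at some successor in {u, w, x, y}.
    s holds at y, so Dia s is true at u.

Yes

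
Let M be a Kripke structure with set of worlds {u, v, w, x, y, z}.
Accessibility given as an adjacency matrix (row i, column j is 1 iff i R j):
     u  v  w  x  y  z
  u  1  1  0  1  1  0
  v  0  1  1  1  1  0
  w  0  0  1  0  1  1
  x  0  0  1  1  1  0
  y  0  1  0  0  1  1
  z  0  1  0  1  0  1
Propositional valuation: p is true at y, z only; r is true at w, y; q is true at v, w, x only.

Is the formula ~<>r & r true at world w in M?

No

At w: ~<>r is false, r is true, so ~<>r & r is false.
  At w: <>r is true, so ~<>r is false.
    At w: <>r requires r at some successor in {w, y, z}.
      r holds at w, so <>r is true at w.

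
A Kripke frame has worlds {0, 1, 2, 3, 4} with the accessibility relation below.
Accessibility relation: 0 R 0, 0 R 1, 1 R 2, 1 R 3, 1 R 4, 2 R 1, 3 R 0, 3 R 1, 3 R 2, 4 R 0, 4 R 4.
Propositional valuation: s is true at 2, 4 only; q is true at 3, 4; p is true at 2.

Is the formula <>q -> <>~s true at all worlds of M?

Yes

Recall that <>ψ holds at a world iff ψ holds at some accessible world.
Let φ = <>q -> <>~s. Evaluate φ at each world:
  0 (successors {0, 1}): φ is true.
  1 (successors {2, 3, 4}): φ is true.
  2 (successors {1}): φ is true.
  3 (successors {0, 1, 2}): φ is true.
  4 (successors {0, 4}): φ is true.
For instance, at 1:
  At 1: <>q is true, <>~s is true, so <>q -> <>~s is true.
    At 1: <>q requires q at some successor in {2, 3, 4}.
      q holds at 3, so <>q is true at 1.
    At 1: <>~s requires ~s at some successor in {2, 3, 4}.
      ~s holds at 3, so <>~s is true at 1.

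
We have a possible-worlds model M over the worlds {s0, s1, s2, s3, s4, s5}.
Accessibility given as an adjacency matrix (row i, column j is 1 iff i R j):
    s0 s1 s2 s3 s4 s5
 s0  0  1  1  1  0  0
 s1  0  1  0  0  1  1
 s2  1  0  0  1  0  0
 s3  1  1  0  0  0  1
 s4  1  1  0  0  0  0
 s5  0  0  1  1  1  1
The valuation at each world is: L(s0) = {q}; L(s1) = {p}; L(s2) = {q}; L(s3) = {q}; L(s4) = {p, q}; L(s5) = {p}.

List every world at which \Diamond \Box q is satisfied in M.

s0, s5

Let φ = \Diamond \Box q. Evaluate φ at each world:
  s0 (successors {s1, s2, s3}): φ is true.
  s1 (successors {s1, s4, s5}): φ is false.
  s2 (successors {s0, s3}): φ is false.
  s3 (successors {s0, s1, s5}): φ is false.
  s4 (successors {s0, s1}): φ is false.
  s5 (successors {s2, s3, s4, s5}): φ is true.
For instance, at s5:
  At s5: \Diamond \Box q requires \Box q at some successor in {s2, s3, s4, s5}.
    \Box q holds at s2, so \Diamond \Box q is true at s5.
      At s2: \Box q requires q at every successor {s0, s3}.
        At s0: q is true.
        At s3: q is true.
      So \Box q is true at s2.
Satisfying worlds: {s0, s5}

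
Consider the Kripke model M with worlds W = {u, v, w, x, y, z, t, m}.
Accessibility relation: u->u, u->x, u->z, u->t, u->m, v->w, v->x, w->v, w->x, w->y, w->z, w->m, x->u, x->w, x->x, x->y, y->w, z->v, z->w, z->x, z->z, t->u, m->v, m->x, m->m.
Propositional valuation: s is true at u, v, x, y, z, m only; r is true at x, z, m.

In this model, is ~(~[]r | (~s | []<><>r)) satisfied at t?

At t: ~[]r | (~s | []<><>r) is true, so ~(~[]r | (~s | []<><>r)) is false.
  At t: ~[]r is true, ~s | []<><>r is true, so ~[]r | (~s | []<><>r) is true.
    At t: []r is false, so ~[]r is true.
      At t: []r requires r at every successor {u}.
        r fails at u, so []r is false at t.
    At t: ~s is true, []<><>r is true, so ~s | []<><>r is true.
      At t: []<><>r requires <><>r at every successor {u}.
        At u: <><>r is true.
      So []<><>r is true at t.

No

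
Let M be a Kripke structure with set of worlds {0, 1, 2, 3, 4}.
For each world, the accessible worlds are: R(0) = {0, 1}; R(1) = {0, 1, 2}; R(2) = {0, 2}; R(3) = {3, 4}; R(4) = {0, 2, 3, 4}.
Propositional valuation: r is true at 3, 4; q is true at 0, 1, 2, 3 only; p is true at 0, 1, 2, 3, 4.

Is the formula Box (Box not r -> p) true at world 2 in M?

Recall that Box ψ holds at a world iff ψ holds at every accessible world, and Dia ψ holds iff ψ holds at some accessible world.
At 2: Box (Box not r -> p) requires Box not r -> p at every successor {0, 2}.
    At 0: Box not r is true, p is true, so Box not r -> p is true.
      At 0: Box not r requires not r at every successor {0, 1}.
        At 0: not r is true.
        At 1: not r is true.
      So Box not r is true at 0.
    At 2: Box not r is true, p is true, so Box not r -> p is true.
      At 2: Box not r requires not r at every successor {0, 2}.
        At 0: not r is true.
        At 2: not r is true.
      So Box not r is true at 2.
So Box (Box not r -> p) is true at 2.

Yes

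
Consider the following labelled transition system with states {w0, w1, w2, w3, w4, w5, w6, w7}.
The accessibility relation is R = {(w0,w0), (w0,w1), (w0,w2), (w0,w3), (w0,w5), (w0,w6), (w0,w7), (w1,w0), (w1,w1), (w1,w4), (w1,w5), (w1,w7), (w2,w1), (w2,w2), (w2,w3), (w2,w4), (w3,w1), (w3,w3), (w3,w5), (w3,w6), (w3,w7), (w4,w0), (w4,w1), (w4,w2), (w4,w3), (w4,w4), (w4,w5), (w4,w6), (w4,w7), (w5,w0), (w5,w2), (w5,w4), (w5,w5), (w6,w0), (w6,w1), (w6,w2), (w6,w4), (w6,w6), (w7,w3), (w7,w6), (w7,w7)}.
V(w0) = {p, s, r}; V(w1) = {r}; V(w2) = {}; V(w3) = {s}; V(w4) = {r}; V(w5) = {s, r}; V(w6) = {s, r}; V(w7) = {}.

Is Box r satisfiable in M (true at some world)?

Let φ = Box r. Evaluate φ at each world:
  w0 (successors {w0, w1, w2, w3, w5, w6, w7}): φ is false.
  w1 (successors {w0, w1, w4, w5, w7}): φ is false.
  w2 (successors {w1, w2, w3, w4}): φ is false.
  w3 (successors {w1, w3, w5, w6, w7}): φ is false.
  w4 (successors {w0, w1, w2, w3, w4, w5, w6, w7}): φ is false.
  w5 (successors {w0, w2, w4, w5}): φ is false.
  w6 (successors {w0, w1, w2, w4, w6}): φ is false.
  w7 (successors {w3, w6, w7}): φ is false.
For instance, at w5:
  At w5: Box r requires r at every successor {w0, w2, w4, w5}.
    r fails at w2, so Box r is false at w5.

No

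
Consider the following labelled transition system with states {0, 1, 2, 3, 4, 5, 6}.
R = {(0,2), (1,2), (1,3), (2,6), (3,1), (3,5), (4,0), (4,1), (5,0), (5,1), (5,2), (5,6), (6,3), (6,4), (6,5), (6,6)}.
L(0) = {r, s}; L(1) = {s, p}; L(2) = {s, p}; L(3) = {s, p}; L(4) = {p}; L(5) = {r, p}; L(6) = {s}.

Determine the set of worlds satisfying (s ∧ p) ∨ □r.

1, 2, 3

Let φ = (s ∧ p) ∨ □r. Evaluate φ at each world:
  0 (successors {2}): φ is false.
  1 (successors {2, 3}): φ is true.
  2 (successors {6}): φ is true.
  3 (successors {1, 5}): φ is true.
  4 (successors {0, 1}): φ is false.
  5 (successors {0, 1, 2, 6}): φ is false.
  6 (successors {3, 4, 5, 6}): φ is false.
For instance, at 3:
  At 3: s ∧ p is true, □r is false, so (s ∧ p) ∨ □r is true.
    At 3: □r requires r at every successor {1, 5}.
      r fails at 1, so □r is false at 3.
Satisfying worlds: {1, 2, 3}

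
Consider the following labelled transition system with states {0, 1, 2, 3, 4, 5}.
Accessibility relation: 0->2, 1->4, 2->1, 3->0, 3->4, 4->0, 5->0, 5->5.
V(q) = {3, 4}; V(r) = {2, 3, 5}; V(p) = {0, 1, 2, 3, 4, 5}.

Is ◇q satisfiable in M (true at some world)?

Yes

Let φ = ◇q. Evaluate φ at each world:
  0 (successors {2}): φ is false.
  1 (successors {4}): φ is true.
  2 (successors {1}): φ is false.
  3 (successors {0, 4}): φ is true.
  4 (successors {0}): φ is false.
  5 (successors {0, 5}): φ is false.
Detail at 1 (witness):
  At 1: ◇q requires q at some successor in {4}.
    q holds at 4, so ◇q is true at 1.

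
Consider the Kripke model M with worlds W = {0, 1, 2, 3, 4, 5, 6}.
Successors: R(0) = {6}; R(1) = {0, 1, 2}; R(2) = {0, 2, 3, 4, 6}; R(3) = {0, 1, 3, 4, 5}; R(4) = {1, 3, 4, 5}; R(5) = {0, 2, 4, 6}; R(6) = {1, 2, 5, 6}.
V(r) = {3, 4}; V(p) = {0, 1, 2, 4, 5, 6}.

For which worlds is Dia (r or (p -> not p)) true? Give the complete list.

2, 3, 4, 5

Let φ = Dia (r or (p -> not p)). Evaluate φ at each world:
  0 (successors {6}): φ is false.
  1 (successors {0, 1, 2}): φ is false.
  2 (successors {0, 2, 3, 4, 6}): φ is true.
  3 (successors {0, 1, 3, 4, 5}): φ is true.
  4 (successors {1, 3, 4, 5}): φ is true.
  5 (successors {0, 2, 4, 6}): φ is true.
  6 (successors {1, 2, 5, 6}): φ is false.
For instance, at 5:
  At 5: Dia (r or (p -> not p)) requires r or (p -> not p) at some successor in {0, 2, 4, 6}.
    r or (p -> not p) holds at 4, so Dia (r or (p -> not p)) is true at 5.
Satisfying worlds: {2, 3, 4, 5}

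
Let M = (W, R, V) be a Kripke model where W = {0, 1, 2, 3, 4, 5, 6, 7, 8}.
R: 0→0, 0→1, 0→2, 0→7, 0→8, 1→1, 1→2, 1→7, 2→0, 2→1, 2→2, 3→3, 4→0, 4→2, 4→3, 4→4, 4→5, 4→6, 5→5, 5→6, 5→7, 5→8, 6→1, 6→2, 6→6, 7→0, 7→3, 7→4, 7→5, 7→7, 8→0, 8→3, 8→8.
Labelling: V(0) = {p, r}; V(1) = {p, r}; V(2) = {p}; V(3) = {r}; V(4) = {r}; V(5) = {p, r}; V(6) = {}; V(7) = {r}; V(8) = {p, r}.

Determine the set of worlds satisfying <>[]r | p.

0, 1, 2, 3, 4, 5, 7, 8

Let φ = <>[]r | p. Evaluate φ at each world:
  0 (successors {0, 1, 2, 7, 8}): φ is true.
  1 (successors {1, 2, 7}): φ is true.
  2 (successors {0, 1, 2}): φ is true.
  3 (successors {3}): φ is true.
  4 (successors {0, 2, 3, 4, 5, 6}): φ is true.
  5 (successors {5, 6, 7, 8}): φ is true.
  6 (successors {1, 2, 6}): φ is false.
  7 (successors {0, 3, 4, 5, 7}): φ is true.
  8 (successors {0, 3, 8}): φ is true.
For instance, at 5:
  At 5: <>[]r is true, p is true, so <>[]r | p is true.
    At 5: <>[]r requires []r at some successor in {5, 6, 7, 8}.
      []r holds at 7, so <>[]r is true at 5.
Satisfying worlds: {0, 1, 2, 3, 4, 5, 7, 8}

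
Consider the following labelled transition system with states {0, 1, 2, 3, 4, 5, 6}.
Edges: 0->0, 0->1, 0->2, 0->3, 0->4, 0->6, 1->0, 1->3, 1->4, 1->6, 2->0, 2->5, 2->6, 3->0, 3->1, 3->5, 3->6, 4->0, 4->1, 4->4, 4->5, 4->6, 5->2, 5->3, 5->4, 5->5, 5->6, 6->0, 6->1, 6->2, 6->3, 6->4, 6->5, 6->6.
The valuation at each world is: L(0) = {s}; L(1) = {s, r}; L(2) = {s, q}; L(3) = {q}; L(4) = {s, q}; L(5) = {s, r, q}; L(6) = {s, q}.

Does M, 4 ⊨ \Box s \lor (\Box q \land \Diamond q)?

At 4: \Box s is true, \Box q \land \Diamond q is false, so \Box s \lor (\Box q \land \Diamond q) is true.
  At 4: \Box s requires s at every successor {0, 1, 4, 5, 6}.
    At 0: s is true.
    At 1: s is true.
    At 4: s is true.
    At 5: s is true.
    At 6: s is true.
  So \Box s is true at 4.
  At 4: \Box q is false, \Diamond q is true, so \Box q \land \Diamond q is false.
    At 4: \Box q requires q at every successor {0, 1, 4, 5, 6}.
      q fails at 0, so \Box q is false at 4.
    At 4: \Diamond q requires q at some successor in {0, 1, 4, 5, 6}.
      q holds at 4, so \Diamond q is true at 4.

Yes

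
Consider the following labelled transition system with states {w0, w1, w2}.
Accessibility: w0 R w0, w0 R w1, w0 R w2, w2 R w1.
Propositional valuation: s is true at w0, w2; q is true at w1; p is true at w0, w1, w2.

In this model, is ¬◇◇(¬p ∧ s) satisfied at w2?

Recall that ◇ψ holds at a world iff ψ holds at some accessible world.
At w2: ◇◇(¬p ∧ s) is false, so ¬◇◇(¬p ∧ s) is true.
  At w2: ◇◇(¬p ∧ s) requires ◇(¬p ∧ s) at some successor in {w1}.
    At w1: ◇(¬p ∧ s) is false.
  So ◇◇(¬p ∧ s) is false at w2.

Yes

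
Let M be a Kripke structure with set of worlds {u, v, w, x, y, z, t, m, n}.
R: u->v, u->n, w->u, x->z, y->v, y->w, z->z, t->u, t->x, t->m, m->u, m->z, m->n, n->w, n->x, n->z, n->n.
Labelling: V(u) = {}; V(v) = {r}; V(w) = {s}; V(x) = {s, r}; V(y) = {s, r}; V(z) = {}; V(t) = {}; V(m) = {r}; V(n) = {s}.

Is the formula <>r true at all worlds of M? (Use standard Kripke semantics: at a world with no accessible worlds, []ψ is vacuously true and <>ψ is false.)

No

Let φ = <>r. Evaluate φ at each world:
  u (successors {v, n}): φ is true.
  v (successors ∅): φ is false.
  w (successors {u}): φ is false.
  x (successors {z}): φ is false.
  y (successors {v, w}): φ is true.
  z (successors {z}): φ is false.
  t (successors {u, x, m}): φ is true.
  m (successors {u, z, n}): φ is false.
  n (successors {w, x, z, n}): φ is true.
Detail at v (counterexample):
  At v: no accessible worlds, so <>r is false.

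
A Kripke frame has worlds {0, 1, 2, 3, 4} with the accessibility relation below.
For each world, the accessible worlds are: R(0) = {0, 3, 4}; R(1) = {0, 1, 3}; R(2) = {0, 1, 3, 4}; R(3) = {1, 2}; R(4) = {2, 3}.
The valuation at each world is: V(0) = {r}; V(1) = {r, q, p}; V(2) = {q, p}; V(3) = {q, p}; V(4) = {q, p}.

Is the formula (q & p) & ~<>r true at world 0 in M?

At 0: q & p is false, ~<>r is false, so (q & p) & ~<>r is false.
  At 0: <>r is true, so ~<>r is false.
    At 0: <>r requires r at some successor in {0, 3, 4}.
      r holds at 0, so <>r is true at 0.

No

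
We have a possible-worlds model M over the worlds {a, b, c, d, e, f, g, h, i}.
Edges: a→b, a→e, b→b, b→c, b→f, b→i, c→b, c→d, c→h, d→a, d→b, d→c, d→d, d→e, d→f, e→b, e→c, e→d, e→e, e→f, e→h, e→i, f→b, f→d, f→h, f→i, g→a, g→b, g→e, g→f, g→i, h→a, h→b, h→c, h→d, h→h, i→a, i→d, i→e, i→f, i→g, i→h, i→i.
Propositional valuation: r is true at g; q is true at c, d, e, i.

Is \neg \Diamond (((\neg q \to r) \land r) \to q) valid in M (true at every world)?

Let φ = \neg \Diamond (((\neg q \to r) \land r) \to q). Evaluate φ at each world:
  a (successors {b, e}): φ is false.
  b (successors {b, c, f, i}): φ is false.
  c (successors {b, d, h}): φ is false.
  d (successors {a, b, c, d, e, f}): φ is false.
  e (successors {b, c, d, e, f, h, i}): φ is false.
  f (successors {b, d, h, i}): φ is false.
  g (successors {a, b, e, f, i}): φ is false.
  h (successors {a, b, c, d, h}): φ is false.
  i (successors {a, d, e, f, g, h, i}): φ is false.
Detail at a (counterexample):
  At a: \Diamond (((\neg q \to r) \land r) \to q) is true, so \neg \Diamond (((\neg q \to r) \land r) \to q) is false.
    At a: \Diamond (((\neg q \to r) \land r) \to q) requires ((\neg q \to r) \land r) \to q at some successor in {b, e}.
      ((\neg q \to r) \land r) \to q holds at b, so \Diamond (((\neg q \to r) \land r) \to q) is true at a.

No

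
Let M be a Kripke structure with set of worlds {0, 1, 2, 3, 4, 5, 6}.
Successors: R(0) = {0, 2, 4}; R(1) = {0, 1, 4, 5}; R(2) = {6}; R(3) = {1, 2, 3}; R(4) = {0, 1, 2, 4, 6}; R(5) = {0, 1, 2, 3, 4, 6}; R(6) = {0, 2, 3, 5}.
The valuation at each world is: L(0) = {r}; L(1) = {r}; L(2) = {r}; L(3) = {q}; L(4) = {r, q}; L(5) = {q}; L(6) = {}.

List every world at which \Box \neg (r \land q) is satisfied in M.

Recall that \Box ψ holds at a world iff ψ holds at every accessible world, and \Diamond ψ holds iff ψ holds at some accessible world.
Let φ = \Box \neg (r \land q). Evaluate φ at each world:
  0 (successors {0, 2, 4}): φ is false.
  1 (successors {0, 1, 4, 5}): φ is false.
  2 (successors {6}): φ is true.
  3 (successors {1, 2, 3}): φ is true.
  4 (successors {0, 1, 2, 4, 6}): φ is false.
  5 (successors {0, 1, 2, 3, 4, 6}): φ is false.
  6 (successors {0, 2, 3, 5}): φ is true.
For instance, at 5:
  At 5: \Box \neg (r \land q) requires \neg (r \land q) at every successor {0, 1, 2, 3, 4, 6}.
    \neg (r \land q) fails at 4, so \Box \neg (r \land q) is false at 5.
Satisfying worlds: {2, 3, 6}

2, 3, 6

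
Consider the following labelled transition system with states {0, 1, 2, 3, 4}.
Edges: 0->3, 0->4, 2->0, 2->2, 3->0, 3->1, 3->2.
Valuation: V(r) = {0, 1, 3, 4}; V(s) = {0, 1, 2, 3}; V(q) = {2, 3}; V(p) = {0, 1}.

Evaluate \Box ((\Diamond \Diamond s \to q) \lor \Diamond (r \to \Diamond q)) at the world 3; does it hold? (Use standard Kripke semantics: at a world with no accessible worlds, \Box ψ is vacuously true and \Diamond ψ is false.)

Yes

At 3: \Box ((\Diamond \Diamond s \to q) \lor \Diamond (r \to \Diamond q)) requires (\Diamond \Diamond s \to q) \lor \Diamond (r \to \Diamond q) at every successor {0, 1, 2}.
    At 0: \Diamond \Diamond s \to q is false, \Diamond (r \to \Diamond q) is true, so (\Diamond \Diamond s \to q) \lor \Diamond (r \to \Diamond q) is true.
      At 0: \Diamond \Diamond s is true, q is false, so \Diamond \Diamond s \to q is false.
      At 0: \Diamond (r \to \Diamond q) requires r \to \Diamond q at some successor in {3, 4}.
        r \to \Diamond q holds at 3, so \Diamond (r \to \Diamond q) is true at 0.
    At 1: \Diamond \Diamond s \to q is true, \Diamond (r \to \Diamond q) is false, so (\Diamond \Diamond s \to q) \lor \Diamond (r \to \Diamond q) is true.
      At 1: \Diamond \Diamond s is false, q is false, so \Diamond \Diamond s \to q is true.
      At 1: no accessible worlds, so \Diamond (r \to \Diamond q) is false.
    At 2: \Diamond \Diamond s \to q is true, \Diamond (r \to \Diamond q) is true, so (\Diamond \Diamond s \to q) \lor \Diamond (r \to \Diamond q) is true.
      At 2: \Diamond \Diamond s is true, q is true, so \Diamond \Diamond s \to q is true.
      At 2: \Diamond (r \to \Diamond q) requires r \to \Diamond q at some successor in {0, 2}.
        r \to \Diamond q holds at 0, so \Diamond (r \to \Diamond q) is true at 2.
So \Box ((\Diamond \Diamond s \to q) \lor \Diamond (r \to \Diamond q)) is true at 3.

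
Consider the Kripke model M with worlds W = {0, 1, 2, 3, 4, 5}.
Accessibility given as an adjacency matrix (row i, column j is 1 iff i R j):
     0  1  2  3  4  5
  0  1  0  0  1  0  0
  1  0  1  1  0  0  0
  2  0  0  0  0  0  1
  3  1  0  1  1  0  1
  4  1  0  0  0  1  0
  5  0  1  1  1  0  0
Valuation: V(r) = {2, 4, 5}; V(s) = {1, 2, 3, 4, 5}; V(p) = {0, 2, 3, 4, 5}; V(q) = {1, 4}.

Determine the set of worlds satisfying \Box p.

Recall that \Box ψ holds at a world iff ψ holds at every accessible world, and \Diamond ψ holds iff ψ holds at some accessible world.
Let φ = \Box p. Evaluate φ at each world:
  0 (successors {0, 3}): φ is true.
  1 (successors {1, 2}): φ is false.
  2 (successors {5}): φ is true.
  3 (successors {0, 2, 3, 5}): φ is true.
  4 (successors {0, 4}): φ is true.
  5 (successors {1, 2, 3}): φ is false.
For instance, at 2:
  At 2: \Box p requires p at every successor {5}.
    At 5: p is true.
  So \Box p is true at 2.
Satisfying worlds: {0, 2, 3, 4}

0, 2, 3, 4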